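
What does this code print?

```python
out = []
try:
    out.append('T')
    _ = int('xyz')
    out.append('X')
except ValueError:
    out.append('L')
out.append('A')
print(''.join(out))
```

Execution trace: 'T' (try body) → 'L' (except ValueError) → 'A' (after the try/except). Output: TLA

Answer: TLA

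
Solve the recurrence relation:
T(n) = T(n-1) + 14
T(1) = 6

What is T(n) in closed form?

Unrolling: T(n) = T(1) + 14·(n-1) = 6 + 14(n-1) = 14n - 8.

Answer: T(n) = 14n - 8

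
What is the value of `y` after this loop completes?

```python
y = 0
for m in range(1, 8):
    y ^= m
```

XOR of 1 to 7
`y` takes the values: 0 → 1 → 3 → 0 → 4 → 1 → 7 → 0

Answer: 0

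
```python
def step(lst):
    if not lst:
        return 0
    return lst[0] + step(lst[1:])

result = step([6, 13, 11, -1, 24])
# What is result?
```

6 + 13 + 11 + (-1) + 24 + 0 = 53

Answer: 53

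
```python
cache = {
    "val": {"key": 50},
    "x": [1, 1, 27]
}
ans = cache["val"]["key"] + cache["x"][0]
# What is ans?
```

Trace:
`cache = { ...` → cache = {'val': {'key': 50}, 'x': [1, 1, 27]}
`ans = cache["val"]["key"] + cache["x"][0]` → ans = 51
So ans = 51

Answer: 51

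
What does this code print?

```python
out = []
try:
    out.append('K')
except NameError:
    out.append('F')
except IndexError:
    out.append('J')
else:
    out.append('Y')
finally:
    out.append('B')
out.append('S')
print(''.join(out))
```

Execution trace: 'K' (try body, no exception) → 'Y' (else) → 'B' (finally) → 'S' (after the try/except). Output: KYBS

Answer: KYBS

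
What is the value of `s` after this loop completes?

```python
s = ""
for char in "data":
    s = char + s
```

Reverse 'data'
`s` takes the values: "" → "d" → "ad" → "tad" → "atad"

Answer: "atad"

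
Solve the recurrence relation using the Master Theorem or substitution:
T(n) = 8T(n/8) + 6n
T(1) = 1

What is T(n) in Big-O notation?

By Master Theorem: a=8, b=8, f(n)=6n. Since log_8(8) = 1 and f(n) = Θ(n^1), Case 2 applies. T(n) = O(n log n).

Answer: O(n log n)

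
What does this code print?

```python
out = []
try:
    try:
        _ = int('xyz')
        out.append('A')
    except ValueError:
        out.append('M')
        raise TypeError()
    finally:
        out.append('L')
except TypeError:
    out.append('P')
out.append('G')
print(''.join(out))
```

Execution trace: 'M' (inner except ValueError) → 'L' (inner finally) → 'P' (outer except TypeError) → 'G' (after the try/except). Output: MLPG

Answer: MLPG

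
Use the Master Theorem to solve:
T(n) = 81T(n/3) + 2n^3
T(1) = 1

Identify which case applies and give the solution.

a=81, b=3, f(n)=2n^3. log_3(81) = 4. Since c=3 < 4, Case 1 applies: T(n) = Θ(n^log_b(a)) = O(n^4).

Answer: O(n^4) - Case 1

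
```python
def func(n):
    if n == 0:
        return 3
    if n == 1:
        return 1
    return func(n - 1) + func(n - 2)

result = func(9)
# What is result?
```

Build up from base cases: func(0)=3, func(1)=1, func(2)=4, func(3)=5, func(4)=9, func(5)=14, func(6)=23, ..., func(9)=97

Answer: 97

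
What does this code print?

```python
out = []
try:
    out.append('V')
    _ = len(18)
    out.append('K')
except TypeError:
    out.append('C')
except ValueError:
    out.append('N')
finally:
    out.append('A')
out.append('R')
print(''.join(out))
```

Execution trace: 'V' (try body) → 'C' (except TypeError) → 'A' (finally) → 'R' (after the try/except). Output: VCAR

Answer: VCAR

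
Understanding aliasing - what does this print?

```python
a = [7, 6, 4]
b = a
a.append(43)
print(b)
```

Key concept: basic list aliasing.
Step by step:
`a = [7, 6, 4]` → a = [7, 6, 4]
`b = a` → b = [7, 6, 4] (same object as a)
`a.append(43)` → a = [7, 6, 4, 43] (same object as b); b = [7, 6, 4, 43] (same object as a)
`print(b)` → prints [7, 6, 4, 43]

Answer: [7, 6, 4, 43]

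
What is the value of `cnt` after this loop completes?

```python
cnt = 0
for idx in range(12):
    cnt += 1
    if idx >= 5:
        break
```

Loop breaks when idx reaches 5, cnt is 6
`cnt` takes the values: 0 → 1 → 2 → 3 → 4 → 5 → 6

Answer: 6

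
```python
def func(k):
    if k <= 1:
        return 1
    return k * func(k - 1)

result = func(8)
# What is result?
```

func(8) = 8 * 7 * 6 * 5 * 4 * 3 * 2 * 1 = 40320

Answer: 40320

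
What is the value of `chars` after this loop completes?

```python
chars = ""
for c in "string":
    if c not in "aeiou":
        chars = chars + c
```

Remove vowels from 'string'
`chars` takes the values: "" → "s" → "st" → "str" → "strn" → "strng"

Answer: "strng"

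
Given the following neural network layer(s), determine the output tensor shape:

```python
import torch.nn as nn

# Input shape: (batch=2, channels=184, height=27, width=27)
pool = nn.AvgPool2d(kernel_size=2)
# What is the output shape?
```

Input: (2, 184, 27, 27) -> Output: (2, 184, 13, 13)

Answer: (2, 184, 13, 13)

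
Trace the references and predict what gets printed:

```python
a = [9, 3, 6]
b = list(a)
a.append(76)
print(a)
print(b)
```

Key concept: list() constructor creates copy.
Step by step:
`a = [9, 3, 6]` → a = [9, 3, 6]
`b = list(a)` → b = [9, 3, 6]
`a.append(76)` → a = [9, 3, 6, 76]
`print(a)` → prints [9, 3, 6, 76]
`print(b)` → prints [9, 3, 6]

Answer:
[9, 3, 6, 76]
[9, 3, 6]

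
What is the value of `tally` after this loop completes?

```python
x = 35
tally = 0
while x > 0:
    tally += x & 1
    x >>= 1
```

Count set bits in 35 (binary: 0b100011)
`tally` takes the values: 0 → 1 → 2 → 3

Answer: 3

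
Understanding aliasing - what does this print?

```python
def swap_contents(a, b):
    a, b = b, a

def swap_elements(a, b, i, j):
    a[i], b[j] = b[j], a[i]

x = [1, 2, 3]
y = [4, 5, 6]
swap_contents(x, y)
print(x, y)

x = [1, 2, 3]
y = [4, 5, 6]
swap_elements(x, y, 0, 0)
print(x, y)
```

Key concept: parameter rebinding vs mutation.
Step by step:
`x = [1, 2, 3]` → x = [1, 2, 3]
`y = [4, 5, 6]` → y = [4, 5, 6]
`swap_contents(x, y)` → no visible change to tracked variables
`print(x, y)` → prints [1, 2, 3] [4, 5, 6]
`x = [1, 2, 3]` → x = [1, 2, 3]
`y = [4, 5, 6]` → y = [4, 5, 6]
`swap_elements(x, y, 0, 0)` → x = [4, 2, 3]; y = [1, 5, 6]
`print(x, y)` → prints [4, 2, 3] [1, 5, 6]

Answer:
[1, 2, 3] [4, 5, 6]
[4, 2, 3] [1, 5, 6]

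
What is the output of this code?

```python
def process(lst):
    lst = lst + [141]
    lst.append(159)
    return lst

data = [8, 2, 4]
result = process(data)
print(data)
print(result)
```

Key concept: rebinding parameter vs mutation.
Step by step:
`data = [8, 2, 4]` → data = [8, 2, 4]
`result = process(data)` → result = [8, 2, 4, 141, 159]
`print(data)` → prints [8, 2, 4]
`print(result)` → prints [8, 2, 4, 141, 159]

Answer:
[8, 2, 4]
[8, 2, 4, 141, 159]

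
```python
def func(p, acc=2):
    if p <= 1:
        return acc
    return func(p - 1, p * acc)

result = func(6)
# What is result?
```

Accumulator trace (n, acc): (6, 2) -> (5, 12) -> (4, 60) -> (3, 240) -> (2, 720) -> (1, 1440) -> return 1440

Answer: 1440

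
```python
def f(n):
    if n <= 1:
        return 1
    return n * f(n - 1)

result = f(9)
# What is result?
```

f(9) = 9 * 8 * 7 * 6 * 5 * 4 * 3 * 2 * 1 = 362880

Answer: 362880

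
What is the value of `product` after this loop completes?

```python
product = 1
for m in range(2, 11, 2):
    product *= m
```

Product of even numbers 2 to 10
`product` takes the values: 1 → 2 → 8 → 48 → 384 → 3840

Answer: 3840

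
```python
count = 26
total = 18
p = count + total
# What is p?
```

Trace:
`count = 26` → count = 26
`total = 18` → total = 18
`p = count + total` → p = 44
So p = 44

Answer: 44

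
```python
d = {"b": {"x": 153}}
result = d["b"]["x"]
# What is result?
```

Trace:
`d = {"b": {"x": 153}}` → d = {'b': {'x': 153}}
`result = d["b"]["x"]` → result = 153
So result = 153

Answer: 153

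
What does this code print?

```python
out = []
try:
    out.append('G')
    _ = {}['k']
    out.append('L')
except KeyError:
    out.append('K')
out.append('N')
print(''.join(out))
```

Execution trace: 'G' (try body) → 'K' (except KeyError) → 'N' (after the try/except). Output: GKN

Answer: GKN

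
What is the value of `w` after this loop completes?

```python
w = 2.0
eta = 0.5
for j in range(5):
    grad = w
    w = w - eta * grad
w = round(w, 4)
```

Gradient descent: w = 2.0 * (1 - 0.5)^5
`w` takes the values: 2.0 → 1.0 → 0.5 → 0.25 → 0.125 → 0.0625

Answer: 0.0625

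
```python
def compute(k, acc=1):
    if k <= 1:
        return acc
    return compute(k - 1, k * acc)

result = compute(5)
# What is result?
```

Accumulator trace (n, acc): (5, 1) -> (4, 5) -> (3, 20) -> (2, 60) -> (1, 120) -> return 120

Answer: 120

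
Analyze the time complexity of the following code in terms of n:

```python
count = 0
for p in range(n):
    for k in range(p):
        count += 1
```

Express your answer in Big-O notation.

Each loop level contributes: n × n. Multiplying the contributions gives O(n^2).

Answer: O(n^2)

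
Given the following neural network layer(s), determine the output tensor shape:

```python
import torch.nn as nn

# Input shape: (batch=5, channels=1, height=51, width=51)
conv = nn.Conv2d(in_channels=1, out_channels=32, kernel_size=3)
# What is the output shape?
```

Input: (5, 1, 51, 51) -> Output: (5, 32, 49, 49)

Answer: (5, 32, 49, 49)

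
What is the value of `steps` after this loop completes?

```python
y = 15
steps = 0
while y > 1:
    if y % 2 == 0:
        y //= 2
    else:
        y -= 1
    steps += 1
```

Steps to reduce 15 to 1
`steps` takes the values: 0 → 1 → 2 → 3 → 4 → 5 → 6

Answer: 6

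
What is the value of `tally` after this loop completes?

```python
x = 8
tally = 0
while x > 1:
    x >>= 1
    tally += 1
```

Count right shifts until 1
`tally` takes the values: 0 → 1 → 2 → 3

Answer: 3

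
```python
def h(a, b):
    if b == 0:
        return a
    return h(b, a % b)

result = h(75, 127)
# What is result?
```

h(75, 127) -> h(127, 75) -> h(75, 52) -> h(52, 23) -> h(23, 6) -> h(6, 5) -> h(5, 1) -> h(1, 0) -> 1

Answer: 1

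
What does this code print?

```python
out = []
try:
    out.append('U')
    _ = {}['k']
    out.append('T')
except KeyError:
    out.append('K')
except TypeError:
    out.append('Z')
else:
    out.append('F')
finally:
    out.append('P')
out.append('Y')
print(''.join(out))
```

Execution trace: 'U' (try body) → 'K' (except KeyError) → 'P' (finally) → 'Y' (after the try/except). Output: UKPY

Answer: UKPY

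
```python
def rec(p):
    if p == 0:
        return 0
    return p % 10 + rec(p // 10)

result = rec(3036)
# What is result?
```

Sum of digits of 3036: 6 + 3 + 0 + 3 = 12

Answer: 12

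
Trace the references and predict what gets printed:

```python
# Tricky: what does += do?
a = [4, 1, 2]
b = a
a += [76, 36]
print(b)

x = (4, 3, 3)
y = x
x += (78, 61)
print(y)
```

Key concept: += behavior differs for mutable vs immutable.
Step by step:
`a = [4, 1, 2]` → a = [4, 1, 2]
`b = a` → b = [4, 1, 2] (same object as a)
`a += [76, 36]` → a = [4, 1, 2, 76, 36] (same object as b); b = [4, 1, 2, 76, 36] (same object as a)
`print(b)` → prints [4, 1, 2, 76, 36]
`x = (4, 3, 3)` → x = (4, 3, 3)
`y = x` → y = (4, 3, 3)
`x += (78, 61)` → x = (4, 3, 3, 78, 61)
`print(y)` → prints (4, 3, 3)

Answer:
[4, 1, 2, 76, 36]
(4, 3, 3)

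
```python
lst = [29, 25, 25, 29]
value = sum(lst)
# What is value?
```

Trace:
`lst = [29, 25, 25, 29]` → lst = [29, 25, 25, 29]
`value = sum(lst)` → value = 108
So value = 108

Answer: 108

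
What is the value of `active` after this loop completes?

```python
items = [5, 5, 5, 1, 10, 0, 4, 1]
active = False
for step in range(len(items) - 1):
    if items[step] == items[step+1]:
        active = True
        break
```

Check consecutive duplicates in [5, 5, 5, 1, 10, 0, 4, 1]
`active` takes the values: False → True

Answer: True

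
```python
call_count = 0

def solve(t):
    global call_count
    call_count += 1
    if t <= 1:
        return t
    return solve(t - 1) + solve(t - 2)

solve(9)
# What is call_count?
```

Calls(t) = 1 + Calls(t-1) + Calls(t-2); Calls(0)=Calls(1)=1. For t=9 this gives 109.

Answer: 109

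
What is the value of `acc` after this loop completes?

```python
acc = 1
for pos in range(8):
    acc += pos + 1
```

Start at 1, add 1 to 8 = 37
`acc` takes the values: 1 → 2 → 4 → 7 → 11 → 16 → 22 → 29 → 37

Answer: 37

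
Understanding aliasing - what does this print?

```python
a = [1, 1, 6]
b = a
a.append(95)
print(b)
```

Key concept: basic list aliasing.
Step by step:
`a = [1, 1, 6]` → a = [1, 1, 6]
`b = a` → b = [1, 1, 6] (same object as a)
`a.append(95)` → a = [1, 1, 6, 95] (same object as b); b = [1, 1, 6, 95] (same object as a)
`print(b)` → prints [1, 1, 6, 95]

Answer: [1, 1, 6, 95]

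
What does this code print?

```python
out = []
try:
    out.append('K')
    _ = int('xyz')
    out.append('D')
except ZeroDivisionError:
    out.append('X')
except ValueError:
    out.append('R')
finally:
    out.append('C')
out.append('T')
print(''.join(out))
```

Execution trace: 'K' (try body) → 'R' (except ValueError) → 'C' (finally) → 'T' (after the try/except). Output: KRCT

Answer: KRCT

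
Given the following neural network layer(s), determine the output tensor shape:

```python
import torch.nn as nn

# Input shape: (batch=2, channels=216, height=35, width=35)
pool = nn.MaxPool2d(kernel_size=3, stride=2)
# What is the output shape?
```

Input: (2, 216, 35, 35) -> Output: (2, 216, 17, 17)

Answer: (2, 216, 17, 17)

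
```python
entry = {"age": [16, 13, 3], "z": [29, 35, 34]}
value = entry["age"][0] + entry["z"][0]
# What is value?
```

Trace:
`entry = {"age": [16, 13, 3], "z": [29, 35, 34]}` → entry = {'age': [16, 13, 3], 'z': [29, 35, 34]}
`value = entry["age"][0] + entry["z"][0]` → value = 45
So value = 45

Answer: 45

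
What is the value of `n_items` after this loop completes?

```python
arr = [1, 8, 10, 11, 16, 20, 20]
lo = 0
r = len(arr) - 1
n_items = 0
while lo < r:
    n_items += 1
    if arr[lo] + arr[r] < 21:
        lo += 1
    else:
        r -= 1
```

Steps to find pair summing to 21
`n_items` takes the values: 0 → 1 → 2 → 3 → 4 → 5 → 6

Answer: 6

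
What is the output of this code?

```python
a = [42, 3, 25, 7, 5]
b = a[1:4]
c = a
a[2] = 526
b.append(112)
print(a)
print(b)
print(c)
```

Key concept: slice vs alias.
Step by step:
`a = [42, 3, 25, 7, 5]` → a = [42, 3, 25, 7, 5]
`b = a[1:4]` → b = [3, 25, 7]
`c = a` → c = [42, 3, 25, 7, 5] (same object as a)
`a[2] = 526` → a = [42, 3, 526, 7, 5] (same object as c); c = [42, 3, 526, 7, 5] (same object as a)
`b.append(112)` → b = [3, 25, 7, 112]
`print(a)` → prints [42, 3, 526, 7, 5]
`print(b)` → prints [3, 25, 7, 112]
`print(c)` → prints [42, 3, 526, 7, 5]

Answer:
[42, 3, 526, 7, 5]
[3, 25, 7, 112]
[42, 3, 526, 7, 5]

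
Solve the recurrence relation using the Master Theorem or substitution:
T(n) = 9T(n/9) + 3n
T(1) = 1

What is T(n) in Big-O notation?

By Master Theorem: a=9, b=9, f(n)=3n. Since log_9(9) = 1 and f(n) = Θ(n^1), Case 2 applies. T(n) = O(n log n).

Answer: O(n log n)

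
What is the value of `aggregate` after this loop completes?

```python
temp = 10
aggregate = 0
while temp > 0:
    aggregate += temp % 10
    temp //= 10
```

Sum digits of 10
`aggregate` takes the values: 0 → 1

Answer: 1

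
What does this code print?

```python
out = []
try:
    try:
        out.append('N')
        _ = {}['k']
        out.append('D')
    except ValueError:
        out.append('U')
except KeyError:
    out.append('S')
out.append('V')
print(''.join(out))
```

Execution trace: 'N' (try body) → 'S' (outer except KeyError) → 'V' (after the try/except). Output: NSV

Answer: NSV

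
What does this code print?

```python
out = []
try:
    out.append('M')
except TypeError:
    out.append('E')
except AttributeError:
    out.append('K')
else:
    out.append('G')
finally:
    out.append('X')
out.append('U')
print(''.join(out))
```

Execution trace: 'M' (try body, no exception) → 'G' (else) → 'X' (finally) → 'U' (after the try/except). Output: MGXU

Answer: MGXU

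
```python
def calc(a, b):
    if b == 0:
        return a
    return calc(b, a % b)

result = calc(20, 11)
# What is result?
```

calc(20, 11) -> calc(11, 9) -> calc(9, 2) -> calc(2, 1) -> calc(1, 0) -> 1

Answer: 1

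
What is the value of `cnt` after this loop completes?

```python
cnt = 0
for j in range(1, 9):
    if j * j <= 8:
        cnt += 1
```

Count numbers where j² ≤ 8
`cnt` takes the values: 0 → 1 → 2

Answer: 2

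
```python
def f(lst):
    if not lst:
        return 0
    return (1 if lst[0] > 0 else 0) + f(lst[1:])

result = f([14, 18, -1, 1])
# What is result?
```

Count of positive elements in [14, 18, -1, 1] = 3

Answer: 3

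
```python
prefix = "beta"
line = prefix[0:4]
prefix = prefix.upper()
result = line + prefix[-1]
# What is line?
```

Trace:
`prefix = "beta"` → prefix = 'beta'
`line = prefix[0:4]` → line = 'beta'
`prefix = prefix.upper()` → prefix = 'BETA'
`result = line + prefix[-1]` → result = 'betaA'
So line = 'beta'

Answer: 'beta'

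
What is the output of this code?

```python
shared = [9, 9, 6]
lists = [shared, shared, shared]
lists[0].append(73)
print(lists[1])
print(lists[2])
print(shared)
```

Key concept: list of same reference.
Step by step:
`shared = [9, 9, 6]` → shared = [9, 9, 6]
`lists = [shared, shared, shared]` → lists = [[9, 9, 6], [9, 9, 6], [9, 9, 6]]
`lists[0].append(73)` → shared = [9, 9, 6, 73]; lists = [[9, 9, 6, 73], [9, 9, 6, 73], [9, 9, 6, 73]]
`print(lists[1])` → prints [9, 9, 6, 73]
`print(lists[2])` → prints [9, 9, 6, 73]
`print(shared)` → prints [9, 9, 6, 73]

Answer:
[9, 9, 6, 73]
[9, 9, 6, 73]
[9, 9, 6, 73]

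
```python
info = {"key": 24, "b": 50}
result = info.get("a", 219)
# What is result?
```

Trace:
`info = {"key": 24, "b": 50}` → info = {'key': 24, 'b': 50}
`result = info.get("a", 219)` → result = 219
So result = 219

Answer: 219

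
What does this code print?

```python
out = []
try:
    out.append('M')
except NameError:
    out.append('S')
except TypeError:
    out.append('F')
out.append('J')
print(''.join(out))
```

Execution trace: 'M' (try body, no exception) → 'J' (after the try/except). Output: MJ

Answer: MJ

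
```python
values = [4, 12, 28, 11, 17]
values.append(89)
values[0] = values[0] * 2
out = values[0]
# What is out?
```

Trace:
`values = [4, 12, 28, 11, 17]` → values = [4, 12, 28, 11, 17]
`values.append(89)` → values = [4, 12, 28, 11, 17, 89]
`values[0] = values[0] * 2` → values = [8, 12, 28, 11, 17, 89]
`out = values[0]` → out = 8
So out = 8

Answer: 8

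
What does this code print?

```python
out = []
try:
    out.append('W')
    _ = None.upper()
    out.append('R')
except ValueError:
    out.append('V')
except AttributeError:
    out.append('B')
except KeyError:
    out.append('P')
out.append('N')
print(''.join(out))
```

Execution trace: 'W' (try body) → 'B' (except AttributeError) → 'N' (after the try/except). Output: WBN

Answer: WBN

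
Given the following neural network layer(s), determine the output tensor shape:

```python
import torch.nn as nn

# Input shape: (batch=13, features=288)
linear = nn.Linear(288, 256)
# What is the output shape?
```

Input: (13, 288) -> Output: (13, 256)

Answer: (13, 256)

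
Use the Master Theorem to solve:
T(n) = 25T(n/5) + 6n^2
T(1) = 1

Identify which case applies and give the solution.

a=25, b=5, f(n)=6n^2. log_5(25) = 2. Since c=2 = 2, Case 2 applies: T(n) = Θ(n^log_b(a) · log n) = O(n^2 log n).

Answer: O(n^2 log n) - Case 2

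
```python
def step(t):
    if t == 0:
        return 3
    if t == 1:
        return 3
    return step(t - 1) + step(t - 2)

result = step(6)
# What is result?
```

Build up from base cases: step(0)=3, step(1)=3, step(2)=6, step(3)=9, step(4)=15, step(5)=24, step(6)=39

Answer: 39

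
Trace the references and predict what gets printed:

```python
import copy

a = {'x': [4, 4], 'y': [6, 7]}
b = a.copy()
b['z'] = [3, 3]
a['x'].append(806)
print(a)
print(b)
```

Key concept: shallow copy of dict with mutable values.
Step by step:
`a = {'x': [4, 4], 'y': [6, 7]}` → a = {'x': [4, 4], 'y': [6, 7]}
`b = a.copy()` → b = {'x': [4, 4], 'y': [6, 7]}
`b['z'] = [3, 3]` → b = {'x': [4, 4], 'y': [6, 7], 'z': [3, 3]}
`a['x'].append(806)` → a = {'x': [4, 4, 806], 'y': [6, 7]}; b = {'x': [4, 4, 806], 'y': [6, 7], 'z': [3, 3]}
`print(a)` → prints {'x': [4, 4, 806], 'y': [6, 7]}
`print(b)` → prints {'x': [4, 4, 806], 'y': [6, 7], 'z': [3, 3]}

Answer:
{'x': [4, 4, 806], 'y': [6, 7]}
{'x': [4, 4, 806], 'y': [6, 7], 'z': [3, 3]}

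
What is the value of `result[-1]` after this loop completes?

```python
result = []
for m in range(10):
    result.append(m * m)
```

Last element of squares 0 to 9
`result` takes the values: [] → [0] → [0, 1] → [0, 1, 4] → [0, 1, 4, 9] → [0, 1, 4, 9, 16] → [0, 1, 4, 9, 16, 25] → [0, 1, 4, 9, 16, 25, 36] → [0, 1, 4, 9, 16, 25, 36, 49] → [0, 1, 4, 9, 16, 25, 36, 49, 64] → [0, 1, 4, 9, 16, 25, 36, 49, 64, 81]
So `result[-1]` = 81

Answer: 81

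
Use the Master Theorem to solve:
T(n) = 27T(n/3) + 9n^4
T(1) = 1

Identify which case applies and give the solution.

a=27, b=3, f(n)=9n^4. log_3(27) = 3. Since c=4 > 3 and the regularity condition holds (27(n/3)^4 = (27/3^4)n^4 with 27/3^4 < 1), Case 3 applies: T(n) = Θ(f(n)) = O(n^4).

Answer: O(n^4) - Case 3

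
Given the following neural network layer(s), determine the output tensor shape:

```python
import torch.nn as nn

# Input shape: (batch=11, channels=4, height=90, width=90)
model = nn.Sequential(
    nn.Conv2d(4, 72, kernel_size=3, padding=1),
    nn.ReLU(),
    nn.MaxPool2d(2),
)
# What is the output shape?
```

Input: (11, 4, 90, 90) -> after Conv2d: (11, 72, 90, 90) -> after ReLU: (11, 72, 90, 90) -> Output: (11, 72, 45, 45)

Answer: (11, 72, 45, 45)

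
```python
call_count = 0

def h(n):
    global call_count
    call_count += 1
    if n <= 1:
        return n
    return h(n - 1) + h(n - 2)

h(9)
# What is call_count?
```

Calls(n) = 1 + Calls(n-1) + Calls(n-2); Calls(0)=Calls(1)=1. For n=9 this gives 109.

Answer: 109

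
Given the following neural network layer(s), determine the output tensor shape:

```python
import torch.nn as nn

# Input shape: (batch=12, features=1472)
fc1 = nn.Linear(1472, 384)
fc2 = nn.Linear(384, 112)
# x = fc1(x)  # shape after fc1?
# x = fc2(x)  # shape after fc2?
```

Input: (12, 1472) -> after fc1: (12, 384) -> Output: (12, 112)

Answer: (12, 112)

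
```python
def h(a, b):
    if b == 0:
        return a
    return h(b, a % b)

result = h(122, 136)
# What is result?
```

h(122, 136) -> h(136, 122) -> h(122, 14) -> h(14, 10) -> h(10, 4) -> h(4, 2) -> h(2, 0) -> 2

Answer: 2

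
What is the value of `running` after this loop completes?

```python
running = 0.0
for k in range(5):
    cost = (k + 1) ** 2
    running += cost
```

Sum of squared losses 1² + 2² + ... + 5²
`running` takes the values: 0.0 → 1.0 → 5.0 → 14.0 → 30.0 → 55.0

Answer: 55.0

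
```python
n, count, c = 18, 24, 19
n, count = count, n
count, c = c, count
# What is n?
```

Trace:
`n, count, c = 18, 24, 19` → n = 18; count = 24; c = 19
`n, count = count, n` → n = 24; count = 18
`count, c = c, count` → count = 19; c = 18
So n = 24

Answer: 24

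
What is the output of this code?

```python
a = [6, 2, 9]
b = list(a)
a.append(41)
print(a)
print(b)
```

Key concept: list() constructor creates copy.
Step by step:
`a = [6, 2, 9]` → a = [6, 2, 9]
`b = list(a)` → b = [6, 2, 9]
`a.append(41)` → a = [6, 2, 9, 41]
`print(a)` → prints [6, 2, 9, 41]
`print(b)` → prints [6, 2, 9]

Answer:
[6, 2, 9, 41]
[6, 2, 9]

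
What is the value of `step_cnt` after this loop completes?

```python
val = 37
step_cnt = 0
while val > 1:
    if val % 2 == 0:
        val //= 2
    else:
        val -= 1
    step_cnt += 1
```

Steps to reduce 37 to 1
`step_cnt` takes the values: 0 → 1 → 2 → 3 → 4 → 5 → 6 → 7

Answer: 7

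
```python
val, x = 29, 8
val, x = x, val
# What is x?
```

Trace:
`val, x = 29, 8` → val = 29; x = 8
`val, x = x, val` → val = 8; x = 29
So x = 29

Answer: 29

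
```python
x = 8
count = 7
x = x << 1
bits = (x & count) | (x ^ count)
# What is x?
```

Trace:
`x = 8` → x = 8
`count = 7` → count = 7
`x = x << 1` → x = 16
`bits = (x & count) | (x ^ count)` → bits = 23
So x = 16

Answer: 16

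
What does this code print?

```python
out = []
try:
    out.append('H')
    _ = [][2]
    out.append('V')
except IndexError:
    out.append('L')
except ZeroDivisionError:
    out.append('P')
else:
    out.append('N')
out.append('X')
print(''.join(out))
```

Execution trace: 'H' (try body) → 'L' (except IndexError) → 'X' (after the try/except). Output: HLX

Answer: HLX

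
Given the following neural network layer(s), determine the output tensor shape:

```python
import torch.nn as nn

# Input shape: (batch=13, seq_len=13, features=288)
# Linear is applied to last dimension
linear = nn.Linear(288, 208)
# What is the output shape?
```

Input: (13, 13, 288) -> Output: (13, 13, 208)

Answer: (13, 13, 208)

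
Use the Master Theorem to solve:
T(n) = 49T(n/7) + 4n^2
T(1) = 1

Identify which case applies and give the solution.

a=49, b=7, f(n)=4n^2. log_7(49) = 2. Since c=2 = 2, Case 2 applies: T(n) = Θ(n^log_b(a) · log n) = O(n^2 log n).

Answer: O(n^2 log n) - Case 2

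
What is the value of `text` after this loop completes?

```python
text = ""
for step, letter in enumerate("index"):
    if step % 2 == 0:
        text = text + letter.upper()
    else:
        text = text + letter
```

Uppercase even positions in 'index'
`text` takes the values: "" → "I" → "In" → "InD" → "InDe" → "InDeX"

Answer: "InDeX"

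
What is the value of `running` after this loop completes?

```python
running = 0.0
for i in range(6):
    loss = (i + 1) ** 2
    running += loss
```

Sum of squared losses 1² + 2² + ... + 6²
`running` takes the values: 0.0 → 1.0 → 5.0 → 14.0 → 30.0 → 55.0 → 91.0

Answer: 91.0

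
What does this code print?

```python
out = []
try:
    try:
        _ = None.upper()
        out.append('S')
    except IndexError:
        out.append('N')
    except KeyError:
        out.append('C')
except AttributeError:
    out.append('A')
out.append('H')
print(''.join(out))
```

Execution trace: 'A' (outer except AttributeError) → 'H' (after the try/except). Output: AH

Answer: AH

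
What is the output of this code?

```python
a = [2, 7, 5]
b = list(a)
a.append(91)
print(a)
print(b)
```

Key concept: list() constructor creates copy.
Step by step:
`a = [2, 7, 5]` → a = [2, 7, 5]
`b = list(a)` → b = [2, 7, 5]
`a.append(91)` → a = [2, 7, 5, 91]
`print(a)` → prints [2, 7, 5, 91]
`print(b)` → prints [2, 7, 5]

Answer:
[2, 7, 5, 91]
[2, 7, 5]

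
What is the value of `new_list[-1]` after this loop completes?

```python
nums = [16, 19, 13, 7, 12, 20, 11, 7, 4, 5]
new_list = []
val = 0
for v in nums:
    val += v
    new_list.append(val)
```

Cumulative sum ends at 114
`new_list` takes the values: [] → [16] → [16, 35] → [16, 35, 48] → [16, 35, 48, 55] → [16, 35, 48, 55, 67] → [16, 35, 48, 55, 67, 87] → [16, 35, 48, 55, 67, 87, 98] → [16, 35, 48, 55, 67, 87, 98, 105] → [16, 35, 48, 55, 67, 87, 98, 105, 109] → [16, 35, 48, 55, 67, 87, 98, 105, 109, 114]
So `new_list[-1]` = 114

Answer: 114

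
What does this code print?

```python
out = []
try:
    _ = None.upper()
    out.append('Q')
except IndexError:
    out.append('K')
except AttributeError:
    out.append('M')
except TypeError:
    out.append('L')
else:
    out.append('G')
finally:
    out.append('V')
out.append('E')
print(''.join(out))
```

Execution trace: 'M' (except AttributeError) → 'V' (finally) → 'E' (after the try/except). Output: MVE

Answer: MVE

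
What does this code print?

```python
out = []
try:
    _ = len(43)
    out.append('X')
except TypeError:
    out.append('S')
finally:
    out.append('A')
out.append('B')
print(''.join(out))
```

Execution trace: 'S' (except TypeError) → 'A' (finally) → 'B' (after the try/except). Output: SAB

Answer: SAB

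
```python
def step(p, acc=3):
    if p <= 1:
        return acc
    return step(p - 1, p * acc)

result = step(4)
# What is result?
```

Accumulator trace (n, acc): (4, 3) -> (3, 12) -> (2, 36) -> (1, 72) -> return 72

Answer: 72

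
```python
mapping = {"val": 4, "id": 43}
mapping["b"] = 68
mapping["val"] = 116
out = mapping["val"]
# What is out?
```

Trace:
`mapping = {"val": 4, "id": 43}` → mapping = {'val': 4, 'id': 43}
`mapping["b"] = 68` → mapping = {'val': 4, 'id': 43, 'b': 68}
`mapping["val"] = 116` → mapping = {'val': 116, 'id': 43, 'b': 68}
`out = mapping["val"]` → out = 116
So out = 116

Answer: 116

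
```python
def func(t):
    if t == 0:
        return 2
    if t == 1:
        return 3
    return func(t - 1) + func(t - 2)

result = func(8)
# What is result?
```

Build up from base cases: func(0)=2, func(1)=3, func(2)=5, func(3)=8, func(4)=13, func(5)=21, func(6)=34, ..., func(8)=89

Answer: 89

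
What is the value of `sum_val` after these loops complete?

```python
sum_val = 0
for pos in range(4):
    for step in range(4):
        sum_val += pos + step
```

Sum of all pos+step for pos,step in 4x4
`sum_val` takes the values: 0 → 1 → 3 → 6 → 7 → 9 → 12 → 16 → 18 → 21 → 25 → 30 → 33 → 37 → 42 → 48

Answer: 48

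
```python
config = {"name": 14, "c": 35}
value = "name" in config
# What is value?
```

Trace:
`config = {"name": 14, "c": 35}` → config = {'name': 14, 'c': 35}
`value = "name" in config` → value = True
So value = True

Answer: True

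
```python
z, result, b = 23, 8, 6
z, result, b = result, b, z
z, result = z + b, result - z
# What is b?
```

Trace:
`z, result, b = 23, 8, 6` → z = 23; result = 8; b = 6
`z, result, b = result, b, z` → z = 8; result = 6; b = 23
`z, result = z + b, result - z` → z = 31; result = -2
So b = 23

Answer: 23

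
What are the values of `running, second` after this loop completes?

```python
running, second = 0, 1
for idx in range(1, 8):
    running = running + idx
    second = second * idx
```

Sum and factorial of 1 to 7
`running, second` takes the values: (0, 1) → (1, 1) → (3, 1) → (3, 2) → (6, 2) → (6, 6) → (10, 6) → (10, 24) → (15, 24) → (15, 120) → (21, 120) → (21, 720) → (28, 720) → (28, 5040)

Answer: 28, 5040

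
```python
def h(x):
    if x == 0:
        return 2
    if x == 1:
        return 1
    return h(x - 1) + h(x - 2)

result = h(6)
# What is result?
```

Build up from base cases: h(0)=2, h(1)=1, h(2)=3, h(3)=4, h(4)=7, h(5)=11, h(6)=18

Answer: 18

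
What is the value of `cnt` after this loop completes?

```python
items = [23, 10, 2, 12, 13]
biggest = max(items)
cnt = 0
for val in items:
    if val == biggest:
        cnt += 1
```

Count of max value 23 in [23, 10, 2, 12, 13]
`cnt` takes the values: 0 → 1

Answer: 1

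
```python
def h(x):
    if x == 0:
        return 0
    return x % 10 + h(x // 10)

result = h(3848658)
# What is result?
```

Sum of digits of 3848658: 8 + 5 + 6 + 8 + 4 + 8 + 3 = 42

Answer: 42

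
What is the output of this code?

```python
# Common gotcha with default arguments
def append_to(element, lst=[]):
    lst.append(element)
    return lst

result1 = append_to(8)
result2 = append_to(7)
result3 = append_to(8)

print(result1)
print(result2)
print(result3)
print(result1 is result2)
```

Key concept: mutable default argument gotcha.
Step by step:
`result1 = append_to(8)` → result1 = [8]
`result2 = append_to(7)` → result1 = [8, 7] (same object as result2); result2 = [8, 7] (same object as result1)
`result3 = append_to(8)` → result1 = [8, 7, 8] (same object as result2, result3); result2 = [8, 7, 8] (same object as result1, result3); result3 = [8, 7, 8] (same object as result1, result2)
`print(result1)` → prints [8, 7, 8]
`print(result2)` → prints [8, 7, 8]
`print(result3)` → prints [8, 7, 8]
`print(result1 is result2)` → prints True

Answer:
[8, 7, 8]
[8, 7, 8]
[8, 7, 8]
True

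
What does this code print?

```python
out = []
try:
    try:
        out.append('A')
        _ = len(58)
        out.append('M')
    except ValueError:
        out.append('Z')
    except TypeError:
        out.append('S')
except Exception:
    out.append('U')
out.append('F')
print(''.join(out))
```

Execution trace: 'A' (inner try body) → 'S' (inner except TypeError) → 'F' (after the try/except). Output: ASF

Answer: ASF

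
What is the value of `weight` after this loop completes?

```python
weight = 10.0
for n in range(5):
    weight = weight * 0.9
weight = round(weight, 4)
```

Exponential decay: 10.0 * 0.9^5
`weight` takes the values: 10.0 → 9.0 → 8.1 → 7.29 → 6.561 → 5.9049

Answer: 5.9049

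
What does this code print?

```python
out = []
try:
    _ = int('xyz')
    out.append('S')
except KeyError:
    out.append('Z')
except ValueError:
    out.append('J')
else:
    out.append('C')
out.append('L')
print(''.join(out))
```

Execution trace: 'J' (except ValueError) → 'L' (after the try/except). Output: JL

Answer: JL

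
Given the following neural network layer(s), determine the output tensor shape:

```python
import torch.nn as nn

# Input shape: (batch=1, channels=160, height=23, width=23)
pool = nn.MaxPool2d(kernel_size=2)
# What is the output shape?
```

Input: (1, 160, 23, 23) -> Output: (1, 160, 11, 11)

Answer: (1, 160, 11, 11)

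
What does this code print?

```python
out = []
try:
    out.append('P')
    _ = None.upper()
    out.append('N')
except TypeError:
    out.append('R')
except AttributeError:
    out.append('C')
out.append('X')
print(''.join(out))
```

Execution trace: 'P' (try body) → 'C' (except AttributeError) → 'X' (after the try/except). Output: PCX

Answer: PCX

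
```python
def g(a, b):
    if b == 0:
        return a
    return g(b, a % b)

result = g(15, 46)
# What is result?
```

g(15, 46) -> g(46, 15) -> g(15, 1) -> g(1, 0) -> 1

Answer: 1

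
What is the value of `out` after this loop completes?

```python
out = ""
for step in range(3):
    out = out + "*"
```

Repeat '*' 3 times
`out` takes the values: "" → "*" → "**" → "***"

Answer: "***"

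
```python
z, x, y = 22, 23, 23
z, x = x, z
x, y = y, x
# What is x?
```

Trace:
`z, x, y = 22, 23, 23` → z = 22; x = 23; y = 23
`z, x = x, z` → z = 23; x = 22
`x, y = y, x` → x = 23; y = 22
So x = 23

Answer: 23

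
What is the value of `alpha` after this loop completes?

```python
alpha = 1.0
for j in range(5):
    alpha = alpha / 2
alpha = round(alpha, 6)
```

Halving LR 5 times: 1 / 2^5
`alpha` takes the values: 1.0 → 0.5 → 0.25 → 0.125 → 0.0625 → 0.03125

Answer: 0.03125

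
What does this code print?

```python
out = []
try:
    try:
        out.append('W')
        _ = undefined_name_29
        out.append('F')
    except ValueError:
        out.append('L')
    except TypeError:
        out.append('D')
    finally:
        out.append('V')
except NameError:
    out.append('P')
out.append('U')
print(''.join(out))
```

Execution trace: 'W' (try body) → 'V' (finally) → 'P' (outer except NameError) → 'U' (after the try/except). Output: WVPU

Answer: WVPU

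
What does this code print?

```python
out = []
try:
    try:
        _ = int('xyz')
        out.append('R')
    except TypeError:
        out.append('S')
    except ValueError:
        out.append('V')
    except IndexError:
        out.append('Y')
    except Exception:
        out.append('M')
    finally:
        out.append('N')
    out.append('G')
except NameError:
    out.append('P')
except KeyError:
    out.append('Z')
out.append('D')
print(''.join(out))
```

Execution trace: 'V' (inner except ValueError) → 'N' (inner finally) → 'G' (try body, no exception) → 'D' (after the try/except). Output: VNGD

Answer: VNGD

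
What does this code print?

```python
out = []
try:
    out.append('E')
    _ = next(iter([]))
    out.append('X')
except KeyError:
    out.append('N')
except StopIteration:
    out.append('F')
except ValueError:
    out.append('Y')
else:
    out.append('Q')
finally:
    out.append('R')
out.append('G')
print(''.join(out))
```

Execution trace: 'E' (try body) → 'F' (except StopIteration) → 'R' (finally) → 'G' (after the try/except). Output: EFRG

Answer: EFRG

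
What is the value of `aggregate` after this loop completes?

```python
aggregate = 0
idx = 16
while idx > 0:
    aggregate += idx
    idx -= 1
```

Sum 16 down to 1
`aggregate` takes the values: 0 → 16 → 31 → 45 → 58 → 70 → 81 → 91 → 100 → 108 → 115 → 121 → 126 → 130 → 133 → 135 → 136

Answer: 136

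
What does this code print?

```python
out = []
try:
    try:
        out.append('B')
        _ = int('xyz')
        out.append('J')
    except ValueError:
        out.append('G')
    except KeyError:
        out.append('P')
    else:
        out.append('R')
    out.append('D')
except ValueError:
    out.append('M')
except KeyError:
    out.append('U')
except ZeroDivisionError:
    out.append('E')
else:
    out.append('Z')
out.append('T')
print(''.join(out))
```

Execution trace: 'B' (inner try body) → 'G' (inner except ValueError) → 'D' (try body, no exception) → 'Z' (else) → 'T' (after the try/except). Output: BGDZT

Answer: BGDZT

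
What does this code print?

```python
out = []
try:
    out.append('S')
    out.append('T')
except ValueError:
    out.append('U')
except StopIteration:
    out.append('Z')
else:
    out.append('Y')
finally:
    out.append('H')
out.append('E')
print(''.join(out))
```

Execution trace: 'S' (try body) → 'T' (try body, no exception) → 'Y' (else) → 'H' (finally) → 'E' (after the try/except). Output: STYHE

Answer: STYHE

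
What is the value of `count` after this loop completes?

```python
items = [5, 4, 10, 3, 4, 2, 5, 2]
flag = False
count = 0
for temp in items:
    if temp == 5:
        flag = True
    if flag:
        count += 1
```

Count elements after first 5 in [5, 4, 10, 3, 4, 2, 5, 2]
`count` takes the values: 0 → 1 → 2 → 3 → 4 → 5 → 6 → 7 → 8

Answer: 8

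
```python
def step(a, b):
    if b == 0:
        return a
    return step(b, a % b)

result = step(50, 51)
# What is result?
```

step(50, 51) -> step(51, 50) -> step(50, 1) -> step(1, 0) -> 1

Answer: 1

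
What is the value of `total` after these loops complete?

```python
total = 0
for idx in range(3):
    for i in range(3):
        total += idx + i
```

Sum of all idx+i for idx,i in 3x3
`total` takes the values: 0 → 1 → 3 → 4 → 6 → 9 → 11 → 14 → 18

Answer: 18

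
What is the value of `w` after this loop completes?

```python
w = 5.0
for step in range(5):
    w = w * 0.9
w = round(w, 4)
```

Exponential decay: 5.0 * 0.9^5
`w` takes the values: 5.0 → 4.5 → 4.05 → 3.645 → 3.2805 → 2.95245 → 2.9525

Answer: 2.9525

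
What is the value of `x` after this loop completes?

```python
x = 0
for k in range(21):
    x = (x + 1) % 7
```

Increment mod 7, 21 times = 0
`x` takes the values: 0 → 1 → 2 → 3 → 4 → 5 → 6 → 0 → 1 → 2 → 3 → 4 → 5 → 6 → 0 → 1 → 2 → 3 → 4 → 5 → 6 → 0

Answer: 0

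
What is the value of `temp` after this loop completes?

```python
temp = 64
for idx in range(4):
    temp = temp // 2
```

Halve 4 times: 64 // 2^4 = 4
`temp` takes the values: 64 → 32 → 16 → 8 → 4

Answer: 4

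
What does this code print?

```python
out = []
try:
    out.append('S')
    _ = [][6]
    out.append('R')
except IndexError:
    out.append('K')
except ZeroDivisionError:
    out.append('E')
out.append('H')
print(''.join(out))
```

Execution trace: 'S' (try body) → 'K' (except IndexError) → 'H' (after the try/except). Output: SKH

Answer: SKH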